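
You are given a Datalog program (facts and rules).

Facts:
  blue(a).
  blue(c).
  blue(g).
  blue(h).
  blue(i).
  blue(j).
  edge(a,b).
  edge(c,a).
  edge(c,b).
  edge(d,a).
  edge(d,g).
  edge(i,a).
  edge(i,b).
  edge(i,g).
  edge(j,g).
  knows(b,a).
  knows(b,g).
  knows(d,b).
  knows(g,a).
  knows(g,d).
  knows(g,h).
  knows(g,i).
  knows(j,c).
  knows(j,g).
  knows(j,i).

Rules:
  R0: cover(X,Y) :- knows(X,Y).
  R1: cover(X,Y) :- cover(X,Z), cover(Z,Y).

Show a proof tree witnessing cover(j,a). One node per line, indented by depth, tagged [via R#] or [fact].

round 1: derive cover(b,a) via R0 from knows(b,a)
round 1: derive cover(b,g) via R0 from knows(b,g)
round 1: derive cover(d,b) via R0 from knows(d,b)
round 1: derive cover(g,a) via R0 from knows(g,a)
round 1: derive cover(g,d) via R0 from knows(g,d)
round 1: derive cover(g,h) via R0 from knows(g,h)
round 1: derive cover(g,i) via R0 from knows(g,i)
round 1: derive cover(j,c) via R0 from knows(j,c)
round 1: derive cover(j,g) via R0 from knows(j,g)
round 1: derive cover(j,i) via R0 from knows(j,i)
round 2: derive cover(b,d) via R1 from cover(b,g), cover(g,d)
round 2: derive cover(b,h) via R1 from cover(b,g), cover(g,h)
round 2: derive cover(b,i) via R1 from cover(b,g), cover(g,i)
round 2: derive cover(d,a) via R1 from cover(d,b), cover(b,a)
round 2: derive cover(d,g) via R1 from cover(d,b), cover(b,g)
round 2: derive cover(g,b) via R1 from cover(g,d), cover(d,b)
round 2: derive cover(j,a) via R1 from cover(j,g), cover(g,a)
round 2: derive cover(j,d) via R1 from cover(j,g), cover(g,d)
round 2: derive cover(j,h) via R1 from cover(j,g), cover(g,h)
round 3: derive cover(b,b) via R1 from cover(b,d), cover(d,b)
round 3: derive cover(d,d) via R1 from cover(d,b), cover(b,d)
round 3: derive cover(d,h) via R1 from cover(d,b), cover(b,h)
round 3: derive cover(d,i) via R1 from cover(d,b), cover(b,i)
round 3: derive cover(g,g) via R1 from cover(g,b), cover(b,g)
round 3: derive cover(j,b) via R1 from cover(j,d), cover(d,b)

cover(j,a)  [via R1]
  cover(j,g)  [via R0]
    knows(j,g)  [fact]
  cover(g,a)  [via R0]
    knows(g,a)  [fact]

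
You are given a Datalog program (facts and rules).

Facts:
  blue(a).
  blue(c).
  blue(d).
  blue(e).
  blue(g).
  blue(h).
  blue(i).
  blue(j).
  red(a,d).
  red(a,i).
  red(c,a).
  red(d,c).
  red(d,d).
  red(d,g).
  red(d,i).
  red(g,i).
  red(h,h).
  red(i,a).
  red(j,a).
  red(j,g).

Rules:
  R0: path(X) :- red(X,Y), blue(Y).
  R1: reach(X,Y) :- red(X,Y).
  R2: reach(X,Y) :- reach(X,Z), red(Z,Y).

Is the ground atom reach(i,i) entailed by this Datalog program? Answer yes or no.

round 1: derive reach(a,d) via R1 from red(a,d)
round 1: derive reach(a,i) via R1 from red(a,i)
round 1: derive reach(c,a) via R1 from red(c,a)
round 1: derive reach(d,c) via R1 from red(d,c)
round 1: derive reach(d,d) via R1 from red(d,d)
round 1: derive reach(d,g) via R1 from red(d,g)
round 1: derive reach(d,i) via R1 from red(d,i)
round 1: derive reach(g,i) via R1 from red(g,i)
round 1: derive reach(h,h) via R1 from red(h,h)
round 1: derive reach(i,a) via R1 from red(i,a)
round 1: derive reach(j,a) via R1 from red(j,a)
round 1: derive reach(j,g) via R1 from red(j,g)
round 2: derive reach(a,a) via R2 from reach(a,i), red(i,a)
round 2: derive reach(a,c) via R2 from reach(a,d), red(d,c)
round 2: derive reach(a,g) via R2 from reach(a,d), red(d,g)
round 2: derive reach(c,d) via R2 from reach(c,a), red(a,d)
round 2: derive reach(c,i) via R2 from reach(c,a), red(a,i)
round 2: derive reach(d,a) via R2 from reach(d,c), red(c,a)
round 2: derive reach(g,a) via R2 from reach(g,i), red(i,a)
round 2: derive reach(i,d) via R2 from reach(i,a), red(a,d)
round 2: derive reach(i,i) via R2 from reach(i,a), red(a,i)
round 2: derive reach(j,d) via R2 from reach(j,a), red(a,d)
round 2: derive reach(j,i) via R2 from reach(j,a), red(a,i)
round 3: derive reach(c,c) via R2 from reach(c,d), red(d,c)
round 3: derive reach(c,g) via R2 from reach(c,d), red(d,g)
round 3: derive reach(g,d) via R2 from reach(g,a), red(a,d)
round 3: derive reach(i,c) via R2 from reach(i,d), red(d,c)
round 3: derive reach(i,g) via R2 from reach(i,d), red(d,g)
round 3: derive reach(j,c) via R2 from reach(j,d), red(d,c)
round 4: derive reach(g,c) via R2 from reach(g,d), red(d,c)
round 4: derive reach(g,g) via R2 from reach(g,d), red(d,g)

yes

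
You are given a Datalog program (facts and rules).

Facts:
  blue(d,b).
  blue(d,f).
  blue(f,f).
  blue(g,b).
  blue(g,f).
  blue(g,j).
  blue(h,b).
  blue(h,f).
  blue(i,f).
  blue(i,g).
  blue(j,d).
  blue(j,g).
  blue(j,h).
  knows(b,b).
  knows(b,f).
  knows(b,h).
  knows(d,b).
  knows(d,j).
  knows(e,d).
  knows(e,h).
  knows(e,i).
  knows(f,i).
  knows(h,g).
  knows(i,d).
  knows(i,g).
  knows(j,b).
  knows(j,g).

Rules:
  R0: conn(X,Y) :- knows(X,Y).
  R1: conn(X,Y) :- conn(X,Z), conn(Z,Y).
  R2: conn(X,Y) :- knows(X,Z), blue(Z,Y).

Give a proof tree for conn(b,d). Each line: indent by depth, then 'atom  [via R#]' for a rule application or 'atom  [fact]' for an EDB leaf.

conn(b,d)  [via R1]
  conn(b,f)  [via R0]
    knows(b,f)  [fact]
  conn(f,d)  [via R1]
    conn(f,i)  [via R0]
      knows(f,i)  [fact]
    conn(i,d)  [via R0]
      knows(i,d)  [fact]

round 1: derive conn(b,b) via R0 from knows(b,b)
round 1: derive conn(b,f) via R0 from knows(b,f)
round 1: derive conn(b,h) via R0 from knows(b,h)
round 1: derive conn(d,b) via R0 from knows(d,b)
round 1: derive conn(d,j) via R0 from knows(d,j)
round 1: derive conn(e,d) via R0 from knows(e,d)
round 1: derive conn(e,h) via R0 from knows(e,h)
round 1: derive conn(e,i) via R0 from knows(e,i)
round 1: derive conn(f,i) via R0 from knows(f,i)
round 1: derive conn(h,g) via R0 from knows(h,g)
round 1: derive conn(i,d) via R0 from knows(i,d)
round 1: derive conn(i,g) via R0 from knows(i,g)
round 1: derive conn(j,b) via R0 from knows(j,b)
round 1: derive conn(j,g) via R0 from knows(j,g)
round 1: derive conn(d,d) via R2 from knows(d,j), blue(j,d)
round 1: derive conn(d,g) via R2 from knows(d,j), blue(j,g)
round 1: derive conn(d,h) via R2 from knows(d,j), blue(j,h)
round 1: derive conn(e,b) via R2 from knows(e,d), blue(d,b)
round 1: derive conn(e,f) via R2 from knows(e,d), blue(d,f)
round 1: derive conn(e,g) via R2 from knows(e,i), blue(i,g)
round 1: derive conn(f,f) via R2 from knows(f,i), blue(i,f)
round 1: derive conn(f,g) via R2 from knows(f,i), blue(i,g)
round 1: derive conn(h,b) via R2 from knows(h,g), blue(g,b)
round 1: derive conn(h,f) via R2 from knows(h,g), blue(g,f)
round 1: derive conn(h,j) via R2 from knows(h,g), blue(g,j)
round 1: derive conn(i,b) via R2 from knows(i,d), blue(d,b)
round 1: derive conn(i,f) via R2 from knows(i,d), blue(d,f)
round 1: derive conn(i,j) via R2 from knows(i,g), blue(g,j)
round 1: derive conn(j,f) via R2 from knows(j,g), blue(g,f)
round 1: derive conn(j,j) via R2 from knows(j,g), blue(g,j)
round 2: derive conn(b,g) via R1 from conn(b,f), conn(f,g)
round 2: derive conn(b,i) via R1 from conn(b,f), conn(f,i)
round 2: derive conn(b,j) via R1 from conn(b,h), conn(h,j)
round 2: derive conn(d,f) via R1 from conn(d,b), conn(b,f)
round 2: derive conn(e,j) via R1 from conn(e,d), conn(d,j)
round 2: derive conn(f,b) via R1 from conn(f,i), conn(i,b)
round 2: derive conn(f,d) via R1 from conn(f,i), conn(i,d)
round 2: derive conn(f,j) via R1 from conn(f,i), conn(i,j)
round 2: derive conn(h,h) via R1 from conn(h,b), conn(b,h)
round 2: derive conn(h,i) via R1 from conn(h,f), conn(f,i)
round 2: derive conn(i,h) via R1 from conn(i,b), conn(b,h)
round 2: derive conn(i,i) via R1 from conn(i,f), conn(f,i)
round 2: derive conn(j,h) via R1 from conn(j,b), conn(b,h)
round 2: derive conn(j,i) via R1 from conn(j,f), conn(f,i)
round 3: derive conn(b,d) via R1 from conn(b,f), conn(f,d)
round 3: derive conn(d,i) via R1 from conn(d,b), conn(b,i)
round 3: derive conn(f,h) via R1 from conn(f,b), conn(b,h)
round 3: derive conn(h,d) via R1 from conn(h,f), conn(f,d)
round 3: derive conn(j,d) via R1 from conn(j,f), conn(f,d)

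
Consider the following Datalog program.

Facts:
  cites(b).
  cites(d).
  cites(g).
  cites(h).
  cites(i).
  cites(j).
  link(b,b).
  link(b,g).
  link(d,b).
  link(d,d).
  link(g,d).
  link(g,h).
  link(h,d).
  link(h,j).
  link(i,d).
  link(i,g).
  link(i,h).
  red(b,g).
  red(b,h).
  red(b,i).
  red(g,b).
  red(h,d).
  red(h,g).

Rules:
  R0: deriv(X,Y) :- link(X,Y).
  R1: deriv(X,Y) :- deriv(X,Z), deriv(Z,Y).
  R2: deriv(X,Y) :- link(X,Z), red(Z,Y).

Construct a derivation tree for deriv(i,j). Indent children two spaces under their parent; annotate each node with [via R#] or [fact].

deriv(i,j)  [via R1]
  deriv(i,h)  [via R0]
    link(i,h)  [fact]
  deriv(h,j)  [via R0]
    link(h,j)  [fact]

round 1: derive deriv(b,b) via R0 from link(b,b)
round 1: derive deriv(b,g) via R0 from link(b,g)
round 1: derive deriv(d,b) via R0 from link(d,b)
round 1: derive deriv(d,d) via R0 from link(d,d)
round 1: derive deriv(g,d) via R0 from link(g,d)
round 1: derive deriv(g,h) via R0 from link(g,h)
round 1: derive deriv(h,d) via R0 from link(h,d)
round 1: derive deriv(h,j) via R0 from link(h,j)
round 1: derive deriv(i,d) via R0 from link(i,d)
round 1: derive deriv(i,g) via R0 from link(i,g)
round 1: derive deriv(i,h) via R0 from link(i,h)
round 1: derive deriv(b,h) via R2 from link(b,b), red(b,h)
round 1: derive deriv(b,i) via R2 from link(b,b), red(b,i)
round 1: derive deriv(d,g) via R2 from link(d,b), red(b,g)
round 1: derive deriv(d,h) via R2 from link(d,b), red(b,h)
round 1: derive deriv(d,i) via R2 from link(d,b), red(b,i)
round 1: derive deriv(g,g) via R2 from link(g,h), red(h,g)
round 1: derive deriv(i,b) via R2 from link(i,g), red(g,b)
round 2: derive deriv(b,d) via R1 from deriv(b,g), deriv(g,d)
round 2: derive deriv(b,j) via R1 from deriv(b,h), deriv(h,j)
round 2: derive deriv(d,j) via R1 from deriv(d,h), deriv(h,j)
round 2: derive deriv(g,b) via R1 from deriv(g,d), deriv(d,b)
round 2: derive deriv(g,i) via R1 from deriv(g,d), deriv(d,i)
round 2: derive deriv(g,j) via R1 from deriv(g,h), deriv(h,j)
round 2: derive deriv(h,b) via R1 from deriv(h,d), deriv(d,b)
round 2: derive deriv(h,g) via R1 from deriv(h,d), deriv(d,g)
round 2: derive deriv(h,h) via R1 from deriv(h,d), deriv(d,h)
round 2: derive deriv(h,i) via R1 from deriv(h,d), deriv(d,i)
round 2: derive deriv(i,i) via R1 from deriv(i,b), deriv(b,i)
round 2: derive deriv(i,j) via R1 from deriv(i,h), deriv(h,j)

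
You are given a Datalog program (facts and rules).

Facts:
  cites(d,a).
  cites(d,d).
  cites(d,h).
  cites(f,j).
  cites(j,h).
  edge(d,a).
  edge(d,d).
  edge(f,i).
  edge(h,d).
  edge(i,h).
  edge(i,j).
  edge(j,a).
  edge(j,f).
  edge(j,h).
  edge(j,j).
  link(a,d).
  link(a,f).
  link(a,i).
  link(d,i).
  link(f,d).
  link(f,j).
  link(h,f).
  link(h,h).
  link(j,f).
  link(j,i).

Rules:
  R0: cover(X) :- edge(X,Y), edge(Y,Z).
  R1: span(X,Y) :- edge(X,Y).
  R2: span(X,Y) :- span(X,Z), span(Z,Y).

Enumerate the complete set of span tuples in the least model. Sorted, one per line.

round 1: derive span(d,a) via R1 from edge(d,a)
round 1: derive span(d,d) via R1 from edge(d,d)
round 1: derive span(f,i) via R1 from edge(f,i)
round 1: derive span(h,d) via R1 from edge(h,d)
round 1: derive span(i,h) via R1 from edge(i,h)
round 1: derive span(i,j) via R1 from edge(i,j)
round 1: derive span(j,a) via R1 from edge(j,a)
round 1: derive span(j,f) via R1 from edge(j,f)
round 1: derive span(j,h) via R1 from edge(j,h)
round 1: derive span(j,j) via R1 from edge(j,j)
round 2: derive span(f,h) via R2 from span(f,i), span(i,h)
round 2: derive span(f,j) via R2 from span(f,i), span(i,j)
round 2: derive span(h,a) via R2 from span(h,d), span(d,a)
round 2: derive span(i,a) via R2 from span(i,j), span(j,a)
round 2: derive span(i,d) via R2 from span(i,h), span(h,d)
round 2: derive span(i,f) via R2 from span(i,j), span(j,f)
round 2: derive span(j,d) via R2 from span(j,h), span(h,d)
round 2: derive span(j,i) via R2 from span(j,f), span(f,i)
round 3: derive span(f,a) via R2 from span(f,h), span(h,a)
round 3: derive span(f,d) via R2 from span(f,h), span(h,d)
round 3: derive span(f,f) via R2 from span(f,i), span(i,f)
round 3: derive span(i,i) via R2 from span(i,f), span(f,i)

span(d,a)
span(d,d)
span(f,a)
span(f,d)
span(f,f)
span(f,h)
span(f,i)
span(f,j)
span(h,a)
span(h,d)
span(i,a)
span(i,d)
span(i,f)
span(i,h)
span(i,i)
span(i,j)
span(j,a)
span(j,d)
span(j,f)
span(j,h)
span(j,i)
span(j,j)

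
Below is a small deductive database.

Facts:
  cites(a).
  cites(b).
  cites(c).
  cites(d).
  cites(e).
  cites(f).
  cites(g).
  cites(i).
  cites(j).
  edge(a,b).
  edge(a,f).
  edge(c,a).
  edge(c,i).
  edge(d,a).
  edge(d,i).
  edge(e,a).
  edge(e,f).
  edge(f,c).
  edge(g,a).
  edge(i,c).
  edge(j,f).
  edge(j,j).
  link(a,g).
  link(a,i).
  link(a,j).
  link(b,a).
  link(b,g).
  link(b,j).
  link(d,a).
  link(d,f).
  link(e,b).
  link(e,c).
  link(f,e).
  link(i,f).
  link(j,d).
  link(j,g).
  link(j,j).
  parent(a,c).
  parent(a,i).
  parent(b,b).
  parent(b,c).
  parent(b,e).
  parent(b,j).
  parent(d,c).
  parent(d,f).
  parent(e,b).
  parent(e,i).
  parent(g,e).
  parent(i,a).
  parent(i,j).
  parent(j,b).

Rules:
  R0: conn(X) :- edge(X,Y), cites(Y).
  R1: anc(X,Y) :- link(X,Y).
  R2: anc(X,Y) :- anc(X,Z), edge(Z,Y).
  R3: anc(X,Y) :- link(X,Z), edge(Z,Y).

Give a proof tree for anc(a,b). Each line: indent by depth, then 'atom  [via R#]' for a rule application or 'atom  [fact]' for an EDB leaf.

anc(a,b)  [via R2]
  anc(a,a)  [via R3]
    link(a,g)  [fact]
    edge(g,a)  [fact]
  edge(a,b)  [fact]

round 1: derive anc(a,g) via R1 from link(a,g)
round 1: derive anc(a,i) via R1 from link(a,i)
round 1: derive anc(a,j) via R1 from link(a,j)
round 1: derive anc(b,a) via R1 from link(b,a)
round 1: derive anc(b,g) via R1 from link(b,g)
round 1: derive anc(b,j) via R1 from link(b,j)
round 1: derive anc(d,a) via R1 from link(d,a)
round 1: derive anc(d,f) via R1 from link(d,f)
round 1: derive anc(e,b) via R1 from link(e,b)
round 1: derive anc(e,c) via R1 from link(e,c)
round 1: derive anc(f,e) via R1 from link(f,e)
round 1: derive anc(i,f) via R1 from link(i,f)
round 1: derive anc(j,d) via R1 from link(j,d)
round 1: derive anc(j,g) via R1 from link(j,g)
round 1: derive anc(j,j) via R1 from link(j,j)
round 1: derive anc(a,a) via R3 from link(a,g), edge(g,a)
round 1: derive anc(a,c) via R3 from link(a,i), edge(i,c)
round 1: derive anc(a,f) via R3 from link(a,j), edge(j,f)
round 1: derive anc(b,b) via R3 from link(b,a), edge(a,b)
round 1: derive anc(b,f) via R3 from link(b,a), edge(a,f)
round 1: derive anc(d,b) via R3 from link(d,a), edge(a,b)
round 1: derive anc(d,c) via R3 from link(d,f), edge(f,c)
round 1: derive anc(e,a) via R3 from link(e,c), edge(c,a)
round 1: derive anc(e,i) via R3 from link(e,c), edge(c,i)
round 1: derive anc(f,a) via R3 from link(f,e), edge(e,a)
round 1: derive anc(f,f) via R3 from link(f,e), edge(e,f)
round 1: derive anc(i,c) via R3 from link(i,f), edge(f,c)
round 1: derive anc(j,a) via R3 from link(j,d), edge(d,a)
round 1: derive anc(j,f) via R3 from link(j,j), edge(j,f)
round 1: derive anc(j,i) via R3 from link(j,d), edge(d,i)
round 2: derive anc(a,b) via R2 from anc(a,a), edge(a,b)
round 2: derive anc(b,c) via R2 from anc(b,f), edge(f,c)
round 2: derive anc(d,i) via R2 from anc(d,c), edge(c,i)
round 2: derive anc(e,f) via R2 from anc(e,a), edge(a,f)
round 2: derive anc(f,b) via R2 from anc(f,a), edge(a,b)
round 2: derive anc(f,c) via R2 from anc(f,f), edge(f,c)
round 2: derive anc(i,a) via R2 from anc(i,c), edge(c,a)
round 2: derive anc(i,i) via R2 from anc(i,c), edge(c,i)
round 2: derive anc(j,b) via R2 from anc(j,a), edge(a,b)
round 2: derive anc(j,c) via R2 from anc(j,f), edge(f,c)
round 3: derive anc(b,i) via R2 from anc(b,c), edge(c,i)
round 3: derive anc(f,i) via R2 from anc(f,c), edge(c,i)
round 3: derive anc(i,b) via R2 from anc(i,a), edge(a,b)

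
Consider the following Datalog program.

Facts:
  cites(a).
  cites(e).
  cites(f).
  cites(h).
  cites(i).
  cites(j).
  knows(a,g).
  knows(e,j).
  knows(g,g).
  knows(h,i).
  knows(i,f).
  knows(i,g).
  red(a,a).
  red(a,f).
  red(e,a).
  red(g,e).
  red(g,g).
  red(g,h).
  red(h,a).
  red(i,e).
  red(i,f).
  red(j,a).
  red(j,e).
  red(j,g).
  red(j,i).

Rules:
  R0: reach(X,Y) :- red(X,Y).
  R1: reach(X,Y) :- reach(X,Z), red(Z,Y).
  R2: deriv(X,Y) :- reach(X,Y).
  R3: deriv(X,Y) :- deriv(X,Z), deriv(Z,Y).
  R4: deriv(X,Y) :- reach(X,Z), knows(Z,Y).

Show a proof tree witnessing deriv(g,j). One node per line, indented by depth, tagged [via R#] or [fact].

round 1: derive reach(a,a) via R0 from red(a,a)
round 1: derive reach(a,f) via R0 from red(a,f)
round 1: derive reach(e,a) via R0 from red(e,a)
round 1: derive reach(g,e) via R0 from red(g,e)
round 1: derive reach(g,g) via R0 from red(g,g)
round 1: derive reach(g,h) via R0 from red(g,h)
round 1: derive reach(h,a) via R0 from red(h,a)
round 1: derive reach(i,e) via R0 from red(i,e)
round 1: derive reach(i,f) via R0 from red(i,f)
round 1: derive reach(j,a) via R0 from red(j,a)
round 1: derive reach(j,e) via R0 from red(j,e)
round 1: derive reach(j,g) via R0 from red(j,g)
round 1: derive reach(j,i) via R0 from red(j,i)
round 2: derive reach(e,f) via R1 from reach(e,a), red(a,f)
round 2: derive reach(g,a) via R1 from reach(g,e), red(e,a)
round 2: derive reach(h,f) via R1 from reach(h,a), red(a,f)
round 2: derive reach(i,a) via R1 from reach(i,e), red(e,a)
round 2: derive reach(j,f) via R1 from reach(j,a), red(a,f)
round 2: derive reach(j,h) via R1 from reach(j,g), red(g,h)
round 2: derive deriv(a,a) via R2 from reach(a,a)
round 2: derive deriv(a,f) via R2 from reach(a,f)
round 2: derive deriv(e,a) via R2 from reach(e,a)
round 2: derive deriv(g,e) via R2 from reach(g,e)
round 2: derive deriv(g,g) via R2 from reach(g,g)
round 2: derive deriv(g,h) via R2 from reach(g,h)
round 2: derive deriv(h,a) via R2 from reach(h,a)
round 2: derive deriv(i,e) via R2 from reach(i,e)
round 2: derive deriv(i,f) via R2 from reach(i,f)
round 2: derive deriv(j,a) via R2 from reach(j,a)
round 2: derive deriv(j,e) via R2 from reach(j,e)
round 2: derive deriv(j,g) via R2 from reach(j,g)
round 2: derive deriv(j,i) via R2 from reach(j,i)
round 2: derive deriv(a,g) via R4 from reach(a,a), knows(a,g)
round 2: derive deriv(e,g) via R4 from reach(e,a), knows(a,g)
round 2: derive deriv(g,i) via R4 from reach(g,h), knows(h,i)
round 2: derive deriv(g,j) via R4 from reach(g,e), knows(e,j)
round 2: derive deriv(h,g) via R4 from reach(h,a), knows(a,g)
round 2: derive deriv(i,j) via R4 from reach(i,e), knows(e,j)
round 2: derive deriv(j,f) via R4 from reach(j,i), knows(i,f)
round 2: derive deriv(j,j) via R4 from reach(j,e), knows(e,j)
round 3: derive reach(g,f) via R1 from reach(g,a), red(a,f)
round 3: derive deriv(e,f) via R2 from reach(e,f)
round 3: derive deriv(g,a) via R2 from reach(g,a)
round 3: derive deriv(h,f) via R2 from reach(h,f)
round 3: derive deriv(i,a) via R2 from reach(i,a)
round 3: derive deriv(j,h) via R2 from reach(j,h)
round 3: derive deriv(a,e) via R3 from deriv(a,g), deriv(g,e)
round 3: derive deriv(a,h) via R3 from deriv(a,g), deriv(g,h)
round 3: derive deriv(a,i) via R3 from deriv(a,g), deriv(g,i)
round 3: derive deriv(a,j) via R3 from deriv(a,g), deriv(g,j)
round 3: derive deriv(e,e) via R3 from deriv(e,g), deriv(g,e)
round 3: derive deriv(e,h) via R3 from deriv(e,g), deriv(g,h)
round 3: derive deriv(e,i) via R3 from deriv(e,g), deriv(g,i)
round 3: derive deriv(e,j) via R3 from deriv(e,g), deriv(g,j)
round 3: derive deriv(g,f) via R3 from deriv(g,i), deriv(i,f)
round 3: derive deriv(h,e) via R3 from deriv(h,g), deriv(g,e)
round 3: derive deriv(h,h) via R3 from deriv(h,g), deriv(g,h)
round 3: derive deriv(h,i) via R3 from deriv(h,g), deriv(g,i)
round 3: derive deriv(h,j) via R3 from deriv(h,g), deriv(g,j)
round 3: derive deriv(i,g) via R3 from deriv(i,e), deriv(e,g)
round 3: derive deriv(i,i) via R3 from deriv(i,j), deriv(j,i)
round 4: derive deriv(i,h) via R3 from deriv(i,a), deriv(a,h)

deriv(g,j)  [via R4]
  reach(g,e)  [via R0]
    red(g,e)  [fact]
  knows(e,j)  [fact]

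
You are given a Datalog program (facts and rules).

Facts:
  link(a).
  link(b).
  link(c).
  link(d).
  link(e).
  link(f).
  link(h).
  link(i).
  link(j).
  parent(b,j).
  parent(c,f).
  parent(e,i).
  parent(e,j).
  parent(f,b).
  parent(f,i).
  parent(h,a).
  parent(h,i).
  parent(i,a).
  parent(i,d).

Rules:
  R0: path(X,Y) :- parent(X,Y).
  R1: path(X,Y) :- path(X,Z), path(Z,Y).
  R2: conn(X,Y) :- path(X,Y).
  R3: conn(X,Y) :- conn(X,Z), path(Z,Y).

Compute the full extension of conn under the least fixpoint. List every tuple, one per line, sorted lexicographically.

round 1: derive path(b,j) via R0 from parent(b,j)
round 1: derive path(c,f) via R0 from parent(c,f)
round 1: derive path(e,i) via R0 from parent(e,i)
round 1: derive path(e,j) via R0 from parent(e,j)
round 1: derive path(f,b) via R0 from parent(f,b)
round 1: derive path(f,i) via R0 from parent(f,i)
round 1: derive path(h,a) via R0 from parent(h,a)
round 1: derive path(h,i) via R0 from parent(h,i)
round 1: derive path(i,a) via R0 from parent(i,a)
round 1: derive path(i,d) via R0 from parent(i,d)
round 2: derive path(c,b) via R1 from path(c,f), path(f,b)
round 2: derive path(c,i) via R1 from path(c,f), path(f,i)
round 2: derive path(e,a) via R1 from path(e,i), path(i,a)
round 2: derive path(e,d) via R1 from path(e,i), path(i,d)
round 2: derive path(f,a) via R1 from path(f,i), path(i,a)
round 2: derive path(f,d) via R1 from path(f,i), path(i,d)
round 2: derive path(f,j) via R1 from path(f,b), path(b,j)
round 2: derive path(h,d) via R1 from path(h,i), path(i,d)
round 2: derive conn(b,j) via R2 from path(b,j)
round 2: derive conn(c,f) via R2 from path(c,f)
round 2: derive conn(e,i) via R2 from path(e,i)
round 2: derive conn(e,j) via R2 from path(e,j)
round 2: derive conn(f,b) via R2 from path(f,b)
round 2: derive conn(f,i) via R2 from path(f,i)
round 2: derive conn(h,a) via R2 from path(h,a)
round 2: derive conn(h,i) via R2 from path(h,i)
round 2: derive conn(i,a) via R2 from path(i,a)
round 2: derive conn(i,d) via R2 from path(i,d)
round 3: derive path(c,a) via R1 from path(c,f), path(f,a)
round 3: derive path(c,d) via R1 from path(c,f), path(f,d)
round 3: derive path(c,j) via R1 from path(c,b), path(b,j)
round 3: derive conn(c,b) via R2 from path(c,b)
round 3: derive conn(c,i) via R2 from path(c,i)
round 3: derive conn(e,a) via R2 from path(e,a)
round 3: derive conn(e,d) via R2 from path(e,d)
round 3: derive conn(f,a) via R2 from path(f,a)
round 3: derive conn(f,d) via R2 from path(f,d)
round 3: derive conn(f,j) via R2 from path(f,j)
round 3: derive conn(h,d) via R2 from path(h,d)
round 3: derive conn(c,a) via R3 from conn(c,f), path(f,a)
round 3: derive conn(c,d) via R3 from conn(c,f), path(f,d)
round 3: derive conn(c,j) via R3 from conn(c,f), path(f,j)

conn(b,j)
conn(c,a)
conn(c,b)
conn(c,d)
conn(c,f)
conn(c,i)
conn(c,j)
conn(e,a)
conn(e,d)
conn(e,i)
conn(e,j)
conn(f,a)
conn(f,b)
conn(f,d)
conn(f,i)
conn(f,j)
conn(h,a)
conn(h,d)
conn(h,i)
conn(i,a)
conn(i,d)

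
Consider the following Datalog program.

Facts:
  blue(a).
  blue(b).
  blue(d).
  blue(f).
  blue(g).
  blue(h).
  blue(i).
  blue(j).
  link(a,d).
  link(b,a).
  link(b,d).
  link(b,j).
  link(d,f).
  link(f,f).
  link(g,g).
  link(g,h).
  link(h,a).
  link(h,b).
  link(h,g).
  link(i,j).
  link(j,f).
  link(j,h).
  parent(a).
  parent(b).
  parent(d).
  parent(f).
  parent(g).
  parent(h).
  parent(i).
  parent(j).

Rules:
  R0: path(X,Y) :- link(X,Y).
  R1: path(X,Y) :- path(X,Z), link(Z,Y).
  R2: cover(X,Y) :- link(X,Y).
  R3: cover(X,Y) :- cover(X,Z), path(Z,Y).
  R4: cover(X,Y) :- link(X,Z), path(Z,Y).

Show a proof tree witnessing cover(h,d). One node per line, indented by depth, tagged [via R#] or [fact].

cover(h,d)  [via R3]
  cover(h,a)  [via R2]
    link(h,a)  [fact]
  path(a,d)  [via R0]
    link(a,d)  [fact]

round 1: derive path(a,d) via R0 from link(a,d)
round 1: derive path(b,a) via R0 from link(b,a)
round 1: derive path(b,d) via R0 from link(b,d)
round 1: derive path(b,j) via R0 from link(b,j)
round 1: derive path(d,f) via R0 from link(d,f)
round 1: derive path(f,f) via R0 from link(f,f)
round 1: derive path(g,g) via R0 from link(g,g)
round 1: derive path(g,h) via R0 from link(g,h)
round 1: derive path(h,a) via R0 from link(h,a)
round 1: derive path(h,b) via R0 from link(h,b)
round 1: derive path(h,g) via R0 from link(h,g)
round 1: derive path(i,j) via R0 from link(i,j)
round 1: derive path(j,f) via R0 from link(j,f)
round 1: derive path(j,h) via R0 from link(j,h)
round 1: derive cover(a,d) via R2 from link(a,d)
round 1: derive cover(b,a) via R2 from link(b,a)
round 1: derive cover(b,d) via R2 from link(b,d)
round 1: derive cover(b,j) via R2 from link(b,j)
round 1: derive cover(d,f) via R2 from link(d,f)
round 1: derive cover(f,f) via R2 from link(f,f)
round 1: derive cover(g,g) via R2 from link(g,g)
round 1: derive cover(g,h) via R2 from link(g,h)
round 1: derive cover(h,a) via R2 from link(h,a)
round 1: derive cover(h,b) via R2 from link(h,b)
round 1: derive cover(h,g) via R2 from link(h,g)
round 1: derive cover(i,j) via R2 from link(i,j)
round 1: derive cover(j,f) via R2 from link(j,f)
round 1: derive cover(j,h) via R2 from link(j,h)
round 2: derive path(a,f) via R1 from path(a,d), link(d,f)
round 2: derive path(b,f) via R1 from path(b,d), link(d,f)
round 2: derive path(b,h) via R1 from path(b,j), link(j,h)
round 2: derive path(g,a) via R1 from path(g,h), link(h,a)
round 2: derive path(g,b) via R1 from path(g,h), link(h,b)
round 2: derive path(h,d) via R1 from path(h,a), link(a,d)
round 2: derive path(h,h) via R1 from path(h,g), link(g,h)
round 2: derive path(h,j) via R1 from path(h,b), link(b,j)
round 2: derive path(i,f) via R1 from path(i,j), link(j,f)
round 2: derive path(i,h) via R1 from path(i,j), link(j,h)
round 2: derive path(j,a) via R1 from path(j,h), link(h,a)
round 2: derive path(j,b) via R1 from path(j,h), link(h,b)
round 2: derive path(j,g) via R1 from path(j,h), link(h,g)
round 2: derive cover(a,f) via R3 from cover(a,d), path(d,f)
round 2: derive cover(b,f) via R3 from cover(b,d), path(d,f)
round 2: derive cover(b,h) via R3 from cover(b,j), path(j,h)
round 2: derive cover(g,a) via R3 from cover(g,h), path(h,a)
round 2: derive cover(g,b) via R3 from cover(g,h), path(h,b)
round 2: derive cover(h,d) via R3 from cover(h,a), path(a,d)
round 2: derive cover(h,h) via R3 from cover(h,g), path(g,h)
round 2: derive cover(h,j) via R3 from cover(h,b), path(b,j)
round 2: derive cover(i,f) via R3 from cover(i,j), path(j,f)
round 2: derive cover(i,h) via R3 from cover(i,j), path(j,h)
round 2: derive cover(j,a) via R3 from cover(j,h), path(h,a)
round 2: derive cover(j,b) via R3 from cover(j,h), path(h,b)
round 2: derive cover(j,g) via R3 from cover(j,h), path(h,g)
round 3: derive path(b,b) via R1 from path(b,h), link(h,b)
round 3: derive path(b,g) via R1 from path(b,h), link(h,g)
round 3: derive path(g,d) via R1 from path(g,a), link(a,d)
round 3: derive path(g,j) via R1 from path(g,b), link(b,j)
round 3: derive path(h,f) via R1 from path(h,d), link(d,f)
round 3: derive path(i,a) via R1 from path(i,h), link(h,a)
round 3: derive path(i,b) via R1 from path(i,h), link(h,b)
round 3: derive path(i,g) via R1 from path(i,h), link(h,g)
round 3: derive path(j,d) via R1 from path(j,a), link(a,d)
round 3: derive path(j,j) via R1 from path(j,b), link(b,j)
round 3: derive cover(b,b) via R3 from cover(b,h), path(h,b)
round 3: derive cover(b,g) via R3 from cover(b,h), path(h,g)
round 3: derive cover(g,d) via R3 from cover(g,a), path(a,d)
round 3: derive cover(g,f) via R3 from cover(g,a), path(a,f)
round 3: derive cover(g,j) via R3 from cover(g,b), path(b,j)
round 3: derive cover(h,f) via R3 from cover(h,a), path(a,f)
round 3: derive cover(i,a) via R3 from cover(i,h), path(h,a)
round 3: derive cover(i,b) via R3 from cover(i,h), path(h,b)
round 3: derive cover(i,d) via R3 from cover(i,h), path(h,d)
round 3: derive cover(i,g) via R3 from cover(i,h), path(h,g)
round 3: derive cover(j,d) via R3 from cover(j,a), path(a,d)
round 3: derive cover(j,j) via R3 from cover(j,b), path(b,j)
round 4: derive path(g,f) via R1 from path(g,d), link(d,f)
round 4: derive path(i,d) via R1 from path(i,a), link(a,d)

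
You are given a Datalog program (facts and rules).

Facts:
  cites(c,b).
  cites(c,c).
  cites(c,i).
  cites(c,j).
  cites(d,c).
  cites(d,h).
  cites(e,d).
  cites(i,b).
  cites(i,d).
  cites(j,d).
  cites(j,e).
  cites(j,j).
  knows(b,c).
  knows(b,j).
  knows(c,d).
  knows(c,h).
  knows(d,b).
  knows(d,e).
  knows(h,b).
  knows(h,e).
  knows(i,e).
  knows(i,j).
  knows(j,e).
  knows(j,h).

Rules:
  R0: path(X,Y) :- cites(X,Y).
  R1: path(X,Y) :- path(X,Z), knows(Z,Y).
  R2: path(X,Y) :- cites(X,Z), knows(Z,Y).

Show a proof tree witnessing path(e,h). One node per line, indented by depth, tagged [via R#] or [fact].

round 1: derive path(c,b) via R0 from cites(c,b)
round 1: derive path(c,c) via R0 from cites(c,c)
round 1: derive path(c,i) via R0 from cites(c,i)
round 1: derive path(c,j) via R0 from cites(c,j)
round 1: derive path(d,c) via R0 from cites(d,c)
round 1: derive path(d,h) via R0 from cites(d,h)
round 1: derive path(e,d) via R0 from cites(e,d)
round 1: derive path(i,b) via R0 from cites(i,b)
round 1: derive path(i,d) via R0 from cites(i,d)
round 1: derive path(j,d) via R0 from cites(j,d)
round 1: derive path(j,e) via R0 from cites(j,e)
round 1: derive path(j,j) via R0 from cites(j,j)
round 1: derive path(c,d) via R2 from cites(c,c), knows(c,d)
round 1: derive path(c,e) via R2 from cites(c,i), knows(i,e)
round 1: derive path(c,h) via R2 from cites(c,c), knows(c,h)
round 1: derive path(d,b) via R2 from cites(d,h), knows(h,b)
round 1: derive path(d,d) via R2 from cites(d,c), knows(c,d)
round 1: derive path(d,e) via R2 from cites(d,h), knows(h,e)
round 1: derive path(e,b) via R2 from cites(e,d), knows(d,b)
round 1: derive path(e,e) via R2 from cites(e,d), knows(d,e)
round 1: derive path(i,c) via R2 from cites(i,b), knows(b,c)
round 1: derive path(i,e) via R2 from cites(i,d), knows(d,e)
round 1: derive path(i,j) via R2 from cites(i,b), knows(b,j)
round 1: derive path(j,b) via R2 from cites(j,d), knows(d,b)
round 1: derive path(j,h) via R2 from cites(j,j), knows(j,h)
round 2: derive path(d,j) via R1 from path(d,b), knows(b,j)
round 2: derive path(e,c) via R1 from path(e,b), knows(b,c)
round 2: derive path(e,j) via R1 from path(e,b), knows(b,j)
round 2: derive path(i,h) via R1 from path(i,c), knows(c,h)
round 2: derive path(j,c) via R1 from path(j,b), knows(b,c)
round 3: derive path(e,h) via R1 from path(e,c), knows(c,h)

path(e,h)  [via R1]
  path(e,c)  [via R1]
    path(e,b)  [via R2]
      cites(e,d)  [fact]
      knows(d,b)  [fact]
    knows(b,c)  [fact]
  knows(c,h)  [fact]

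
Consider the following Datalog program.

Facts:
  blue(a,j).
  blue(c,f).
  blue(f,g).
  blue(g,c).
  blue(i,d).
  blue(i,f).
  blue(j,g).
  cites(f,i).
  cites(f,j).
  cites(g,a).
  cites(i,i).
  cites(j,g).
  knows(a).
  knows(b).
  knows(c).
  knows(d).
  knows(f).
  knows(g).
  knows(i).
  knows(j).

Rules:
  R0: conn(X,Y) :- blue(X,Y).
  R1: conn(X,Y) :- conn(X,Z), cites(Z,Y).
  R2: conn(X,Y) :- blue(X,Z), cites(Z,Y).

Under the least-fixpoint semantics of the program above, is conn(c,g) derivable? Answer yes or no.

round 1: derive conn(a,j) via R0 from blue(a,j)
round 1: derive conn(c,f) via R0 from blue(c,f)
round 1: derive conn(f,g) via R0 from blue(f,g)
round 1: derive conn(g,c) via R0 from blue(g,c)
round 1: derive conn(i,d) via R0 from blue(i,d)
round 1: derive conn(i,f) via R0 from blue(i,f)
round 1: derive conn(j,g) via R0 from blue(j,g)
round 1: derive conn(a,g) via R2 from blue(a,j), cites(j,g)
round 1: derive conn(c,i) via R2 from blue(c,f), cites(f,i)
round 1: derive conn(c,j) via R2 from blue(c,f), cites(f,j)
round 1: derive conn(f,a) via R2 from blue(f,g), cites(g,a)
round 1: derive conn(i,i) via R2 from blue(i,f), cites(f,i)
round 1: derive conn(i,j) via R2 from blue(i,f), cites(f,j)
round 1: derive conn(j,a) via R2 from blue(j,g), cites(g,a)
round 2: derive conn(a,a) via R1 from conn(a,g), cites(g,a)
round 2: derive conn(c,g) via R1 from conn(c,j), cites(j,g)
round 2: derive conn(i,g) via R1 from conn(i,j), cites(j,g)
round 3: derive conn(c,a) via R1 from conn(c,g), cites(g,a)
round 3: derive conn(i,a) via R1 from conn(i,g), cites(g,a)

yes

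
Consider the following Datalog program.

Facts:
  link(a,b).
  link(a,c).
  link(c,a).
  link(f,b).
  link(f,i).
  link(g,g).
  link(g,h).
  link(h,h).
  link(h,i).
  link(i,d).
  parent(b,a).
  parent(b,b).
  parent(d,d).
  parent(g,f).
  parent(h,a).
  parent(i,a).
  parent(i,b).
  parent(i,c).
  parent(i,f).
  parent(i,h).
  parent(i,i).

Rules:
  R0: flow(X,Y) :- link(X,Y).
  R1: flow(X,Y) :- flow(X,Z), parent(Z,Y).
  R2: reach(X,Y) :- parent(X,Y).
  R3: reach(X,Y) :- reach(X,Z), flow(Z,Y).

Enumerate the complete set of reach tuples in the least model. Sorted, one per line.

round 1: derive flow(a,b) via R0 from link(a,b)
round 1: derive flow(a,c) via R0 from link(a,c)
round 1: derive flow(c,a) via R0 from link(c,a)
round 1: derive flow(f,b) via R0 from link(f,b)
round 1: derive flow(f,i) via R0 from link(f,i)
round 1: derive flow(g,g) via R0 from link(g,g)
round 1: derive flow(g,h) via R0 from link(g,h)
round 1: derive flow(h,h) via R0 from link(h,h)
round 1: derive flow(h,i) via R0 from link(h,i)
round 1: derive flow(i,d) via R0 from link(i,d)
round 1: derive reach(b,a) via R2 from parent(b,a)
round 1: derive reach(b,b) via R2 from parent(b,b)
round 1: derive reach(d,d) via R2 from parent(d,d)
round 1: derive reach(g,f) via R2 from parent(g,f)
round 1: derive reach(h,a) via R2 from parent(h,a)
round 1: derive reach(i,a) via R2 from parent(i,a)
round 1: derive reach(i,b) via R2 from parent(i,b)
round 1: derive reach(i,c) via R2 from parent(i,c)
round 1: derive reach(i,f) via R2 from parent(i,f)
round 1: derive reach(i,h) via R2 from parent(i,h)
round 1: derive reach(i,i) via R2 from parent(i,i)
round 2: derive flow(a,a) via R1 from flow(a,b), parent(b,a)
round 2: derive flow(f,a) via R1 from flow(f,b), parent(b,a)
round 2: derive flow(f,c) via R1 from flow(f,i), parent(i,c)
round 2: derive flow(f,f) via R1 from flow(f,i), parent(i,f)
round 2: derive flow(f,h) via R1 from flow(f,i), parent(i,h)
round 2: derive flow(g,a) via R1 from flow(g,h), parent(h,a)
round 2: derive flow(g,f) via R1 from flow(g,g), parent(g,f)
round 2: derive flow(h,a) via R1 from flow(h,h), parent(h,a)
round 2: derive flow(h,b) via R1 from flow(h,i), parent(i,b)
round 2: derive flow(h,c) via R1 from flow(h,i), parent(i,c)
round 2: derive flow(h,f) via R1 from flow(h,i), parent(i,f)
round 2: derive reach(b,c) via R3 from reach(b,a), flow(a,c)
round 2: derive reach(g,b) via R3 from reach(g,f), flow(f,b)
round 2: derive reach(g,i) via R3 from reach(g,f), flow(f,i)
round 2: derive reach(h,b) via R3 from reach(h,a), flow(a,b)
round 2: derive reach(h,c) via R3 from reach(h,a), flow(a,c)
round 2: derive reach(i,d) via R3 from reach(i,i), flow(i,d)
round 3: derive reach(g,a) via R3 from reach(g,f), flow(f,a)
round 3: derive reach(g,c) via R3 from reach(g,f), flow(f,c)
round 3: derive reach(g,d) via R3 from reach(g,i), flow(i,d)
round 3: derive reach(g,h) via R3 from reach(g,f), flow(f,h)

reach(b,a)
reach(b,b)
reach(b,c)
reach(d,d)
reach(g,a)
reach(g,b)
reach(g,c)
reach(g,d)
reach(g,f)
reach(g,h)
reach(g,i)
reach(h,a)
reach(h,b)
reach(h,c)
reach(i,a)
reach(i,b)
reach(i,c)
reach(i,d)
reach(i,f)
reach(i,h)
reach(i,i)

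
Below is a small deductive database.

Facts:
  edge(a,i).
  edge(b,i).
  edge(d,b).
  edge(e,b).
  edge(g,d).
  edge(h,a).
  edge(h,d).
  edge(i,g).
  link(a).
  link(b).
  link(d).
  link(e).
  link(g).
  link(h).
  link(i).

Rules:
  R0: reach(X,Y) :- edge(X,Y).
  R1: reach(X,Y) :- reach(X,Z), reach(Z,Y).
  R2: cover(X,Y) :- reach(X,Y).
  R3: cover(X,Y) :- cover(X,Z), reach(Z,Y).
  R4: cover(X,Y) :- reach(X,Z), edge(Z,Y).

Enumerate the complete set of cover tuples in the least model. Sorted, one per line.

cover(a,b)
cover(a,d)
cover(a,g)
cover(a,i)
cover(b,b)
cover(b,d)
cover(b,g)
cover(b,i)
cover(d,b)
cover(d,d)
cover(d,g)
cover(d,i)
cover(e,b)
cover(e,d)
cover(e,g)
cover(e,i)
cover(g,b)
cover(g,d)
cover(g,g)
cover(g,i)
cover(h,a)
cover(h,b)
cover(h,d)
cover(h,g)
cover(h,i)
cover(i,b)
cover(i,d)
cover(i,g)
cover(i,i)

round 1: derive reach(a,i) via R0 from edge(a,i)
round 1: derive reach(b,i) via R0 from edge(b,i)
round 1: derive reach(d,b) via R0 from edge(d,b)
round 1: derive reach(e,b) via R0 from edge(e,b)
round 1: derive reach(g,d) via R0 from edge(g,d)
round 1: derive reach(h,a) via R0 from edge(h,a)
round 1: derive reach(h,d) via R0 from edge(h,d)
round 1: derive reach(i,g) via R0 from edge(i,g)
round 2: derive reach(a,g) via R1 from reach(a,i), reach(i,g)
round 2: derive reach(b,g) via R1 from reach(b,i), reach(i,g)
round 2: derive reach(d,i) via R1 from reach(d,b), reach(b,i)
round 2: derive reach(e,i) via R1 from reach(e,b), reach(b,i)
round 2: derive reach(g,b) via R1 from reach(g,d), reach(d,b)
round 2: derive reach(h,b) via R1 from reach(h,d), reach(d,b)
round 2: derive reach(h,i) via R1 from reach(h,a), reach(a,i)
round 2: derive reach(i,d) via R1 from reach(i,g), reach(g,d)
round 2: derive cover(a,i) via R2 from reach(a,i)
round 2: derive cover(b,i) via R2 from reach(b,i)
round 2: derive cover(d,b) via R2 from reach(d,b)
round 2: derive cover(e,b) via R2 from reach(e,b)
round 2: derive cover(g,d) via R2 from reach(g,d)
round 2: derive cover(h,a) via R2 from reach(h,a)
round 2: derive cover(h,d) via R2 from reach(h,d)
round 2: derive cover(i,g) via R2 from reach(i,g)
round 2: derive cover(a,g) via R4 from reach(a,i), edge(i,g)
round 2: derive cover(b,g) via R4 from reach(b,i), edge(i,g)
round 2: derive cover(d,i) via R4 from reach(d,b), edge(b,i)
round 2: derive cover(e,i) via R4 from reach(e,b), edge(b,i)
round 2: derive cover(g,b) via R4 from reach(g,d), edge(d,b)
round 2: derive cover(h,b) via R4 from reach(h,d), edge(d,b)
round 2: derive cover(h,i) via R4 from reach(h,a), edge(a,i)
round 2: derive cover(i,d) via R4 from reach(i,g), edge(g,d)
round 3: derive reach(a,b) via R1 from reach(a,g), reach(g,b)
round 3: derive reach(a,d) via R1 from reach(a,g), reach(g,d)
round 3: derive reach(b,b) via R1 from reach(b,g), reach(g,b)
round 3: derive reach(b,d) via R1 from reach(b,g), reach(g,d)
round 3: derive reach(d,d) via R1 from reach(d,i), reach(i,d)
round 3: derive reach(d,g) via R1 from reach(d,b), reach(b,g)
round 3: derive reach(e,d) via R1 from reach(e,i), reach(i,d)
round 3: derive reach(e,g) via R1 from reach(e,b), reach(b,g)
round 3: derive reach(g,g) via R1 from reach(g,b), reach(b,g)
round 3: derive reach(g,i) via R1 from reach(g,b), reach(b,i)
round 3: derive reach(h,g) via R1 from reach(h,a), reach(a,g)
round 3: derive reach(i,b) via R1 from reach(i,d), reach(d,b)
round 3: derive reach(i,i) via R1 from reach(i,d), reach(d,i)
round 3: derive cover(a,b) via R3 from cover(a,g), reach(g,b)
round 3: derive cover(a,d) via R3 from cover(a,g), reach(g,d)
round 3: derive cover(b,b) via R3 from cover(b,g), reach(g,b)
round 3: derive cover(b,d) via R3 from cover(b,g), reach(g,d)
round 3: derive cover(d,d) via R3 from cover(d,i), reach(i,d)
round 3: derive cover(d,g) via R3 from cover(d,b), reach(b,g)
round 3: derive cover(e,d) via R3 from cover(e,i), reach(i,d)
round 3: derive cover(e,g) via R3 from cover(e,b), reach(b,g)
round 3: derive cover(g,g) via R3 from cover(g,b), reach(b,g)
round 3: derive cover(g,i) via R3 from cover(g,b), reach(b,i)
round 3: derive cover(h,g) via R3 from cover(h,a), reach(a,g)
round 3: derive cover(i,b) via R3 from cover(i,d), reach(d,b)
round 3: derive cover(i,i) via R3 from cover(i,d), reach(d,i)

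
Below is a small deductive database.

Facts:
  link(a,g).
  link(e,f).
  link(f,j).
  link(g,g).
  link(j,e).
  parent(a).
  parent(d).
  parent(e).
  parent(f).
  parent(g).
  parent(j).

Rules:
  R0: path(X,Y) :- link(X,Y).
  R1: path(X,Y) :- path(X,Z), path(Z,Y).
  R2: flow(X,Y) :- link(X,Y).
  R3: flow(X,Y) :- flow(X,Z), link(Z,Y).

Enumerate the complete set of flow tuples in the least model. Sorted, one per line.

flow(a,g)
flow(e,e)
flow(e,f)
flow(e,j)
flow(f,e)
flow(f,f)
flow(f,j)
flow(g,g)
flow(j,e)
flow(j,f)
flow(j,j)

round 1: derive flow(a,g) via R2 from link(a,g)
round 1: derive flow(e,f) via R2 from link(e,f)
round 1: derive flow(f,j) via R2 from link(f,j)
round 1: derive flow(g,g) via R2 from link(g,g)
round 1: derive flow(j,e) via R2 from link(j,e)
round 2: derive flow(e,j) via R3 from flow(e,f), link(f,j)
round 2: derive flow(f,e) via R3 from flow(f,j), link(j,e)
round 2: derive flow(j,f) via R3 from flow(j,e), link(e,f)
round 3: derive flow(e,e) via R3 from flow(e,j), link(j,e)
round 3: derive flow(f,f) via R3 from flow(f,e), link(e,f)
round 3: derive flow(j,j) via R3 from flow(j,f), link(f,j)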